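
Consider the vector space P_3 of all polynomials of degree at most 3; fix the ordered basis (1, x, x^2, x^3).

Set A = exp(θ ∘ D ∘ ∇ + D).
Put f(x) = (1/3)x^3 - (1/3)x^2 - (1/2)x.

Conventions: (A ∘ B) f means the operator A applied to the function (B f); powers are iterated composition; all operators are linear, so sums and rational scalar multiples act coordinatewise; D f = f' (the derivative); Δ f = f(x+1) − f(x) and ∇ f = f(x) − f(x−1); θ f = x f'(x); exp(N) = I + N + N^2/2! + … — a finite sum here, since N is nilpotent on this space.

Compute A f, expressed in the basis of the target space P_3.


order-1 term: x^2 + (4/3)x - 1/2
order-2 term: x + 2/3
order-3 term: 1/3
the series for exp(θ ∘ D ∘ ∇ + D) f terminates at order 3
exp(θ ∘ D ∘ ∇ + D) f = (1/3)x^3 + (2/3)x^2 + (11/6)x + 1/2

the result is g(x) = (1/3)x^3 + (2/3)x^2 + (11/6)x + 1/2


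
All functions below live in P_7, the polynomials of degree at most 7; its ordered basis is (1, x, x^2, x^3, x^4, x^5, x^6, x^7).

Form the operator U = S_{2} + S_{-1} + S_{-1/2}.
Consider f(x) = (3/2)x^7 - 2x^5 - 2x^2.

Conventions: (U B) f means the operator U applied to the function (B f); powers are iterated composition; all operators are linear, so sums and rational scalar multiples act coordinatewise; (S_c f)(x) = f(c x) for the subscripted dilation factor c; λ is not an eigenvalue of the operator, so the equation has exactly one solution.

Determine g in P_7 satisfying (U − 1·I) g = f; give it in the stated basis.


g(x) = (192/16127)x^7 - (64/959)x^5 - (8/17)x^2

write g with unknown coordinates in the stated basis and equate coefficients in (U − 1·I) g = f
solving from the highest basis element down gives g = (192/16127)x^7 - (64/959)x^5 - (8/17)x^2
check: U g = (48765/32254)x^7 - (1982/959)x^5 - (42/17)x^2
so U g − 1·g = (3/2)x^7 - 2x^5 - 2x^2 = f ✓


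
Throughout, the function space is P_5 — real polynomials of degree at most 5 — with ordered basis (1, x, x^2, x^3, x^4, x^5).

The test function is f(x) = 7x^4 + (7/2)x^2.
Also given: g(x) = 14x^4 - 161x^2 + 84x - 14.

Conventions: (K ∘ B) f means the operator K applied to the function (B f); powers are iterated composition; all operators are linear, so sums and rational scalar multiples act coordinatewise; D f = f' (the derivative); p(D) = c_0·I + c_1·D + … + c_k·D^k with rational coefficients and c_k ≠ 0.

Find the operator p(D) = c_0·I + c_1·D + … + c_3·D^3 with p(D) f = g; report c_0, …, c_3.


c_0 = 2, c_1 = 0, c_2 = -2, c_3 = 1/2

D^0 f = 7x^4 + (7/2)x^2
D^1 f = 28x^3 + 7x
D^2 f = 84x^2 + 7
D^3 f = 168x
matching coefficients of g against c_0 f + c_1 Df + … from the top degree down determines the c_i
solution: c_0 = 2, c_1 = 0, c_2 = -2, c_3 = 1/2


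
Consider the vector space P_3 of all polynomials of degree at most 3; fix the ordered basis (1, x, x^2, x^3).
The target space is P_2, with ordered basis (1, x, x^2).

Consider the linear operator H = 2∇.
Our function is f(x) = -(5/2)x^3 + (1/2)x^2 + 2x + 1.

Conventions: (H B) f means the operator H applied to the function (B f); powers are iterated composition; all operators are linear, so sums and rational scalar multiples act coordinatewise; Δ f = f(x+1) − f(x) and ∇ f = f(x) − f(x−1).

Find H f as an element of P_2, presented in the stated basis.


the image equals g(x) = -15x^2 + 17x - 2

∇ f = -(15/2)x^2 + (17/2)x - 1
(2∇) f = -15x^2 + 17x - 2


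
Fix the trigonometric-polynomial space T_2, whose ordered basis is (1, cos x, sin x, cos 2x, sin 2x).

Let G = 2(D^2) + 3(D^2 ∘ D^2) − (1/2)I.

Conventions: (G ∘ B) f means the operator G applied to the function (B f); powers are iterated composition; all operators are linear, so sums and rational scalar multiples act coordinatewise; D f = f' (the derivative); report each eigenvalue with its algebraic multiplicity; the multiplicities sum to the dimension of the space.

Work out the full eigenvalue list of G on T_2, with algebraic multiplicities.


λ = -1/2 (multiplicity 1), λ = 1/2 (multiplicity 2), λ = 79/2 (multiplicity 2)

image of 1: -1/2
image of cos x: (1/2)cos x
image of sin x: (1/2)sin x
image of cos 2x: (79/2)cos 2x
image of sin 2x: (79/2)sin 2x
the matrix is diagonal; its diagonal is (-1/2, 1/2, 1/2, 79/2, 79/2)
for a triangular matrix the eigenvalues are the diagonal entries, with algebraic multiplicity their repetition count


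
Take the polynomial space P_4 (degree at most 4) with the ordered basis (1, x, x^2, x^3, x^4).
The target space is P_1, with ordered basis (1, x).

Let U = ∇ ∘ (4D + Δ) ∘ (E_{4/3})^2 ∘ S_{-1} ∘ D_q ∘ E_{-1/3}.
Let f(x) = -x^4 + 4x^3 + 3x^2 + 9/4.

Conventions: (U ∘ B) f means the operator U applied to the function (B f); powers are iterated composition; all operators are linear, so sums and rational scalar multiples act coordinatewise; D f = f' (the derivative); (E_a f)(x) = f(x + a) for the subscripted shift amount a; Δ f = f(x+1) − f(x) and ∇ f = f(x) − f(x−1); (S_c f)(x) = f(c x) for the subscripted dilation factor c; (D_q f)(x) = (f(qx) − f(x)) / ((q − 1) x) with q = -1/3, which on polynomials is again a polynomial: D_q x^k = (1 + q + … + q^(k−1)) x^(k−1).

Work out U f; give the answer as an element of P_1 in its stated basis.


the image equals g(x) = (200/9)x + 2480/27

E_{-1/3} f = -x^4 + (16/3)x^3 - (5/3)x^2 - (14/27)x + 785/324
D_q E_{-1/3} f = -(20/27)x^3 + (112/27)x^2 - (10/9)x - 14/27
S_{-1} (D_q ∘ E_{-1/3}) f = (20/27)x^3 + (112/27)x^2 + (10/9)x - 14/27
E_{4/3} S_{-1} (D_q ∘ E_{-1/3}) f = (20/27)x^3 + (64/9)x^2 + (1306/81)x + 7358/729
E_{4/3} E_{4/3} S_{-1} (D_q ∘ E_{-1/3}) f = (20/27)x^3 + (272/27)x^2 + (1054/27)x + 33526/729
D ((E_{4/3})^2 ∘ S_{-1} ∘ D_q ∘ E_{-1/3}) f = (20/9)x^2 + (544/27)x + 1054/27
(4D) ((E_{4/3})^2 ∘ S_{-1} ∘ D_q ∘ E_{-1/3}) f = (80/9)x^2 + (2176/27)x + 4216/27
Δ ((E_{4/3})^2 ∘ S_{-1} ∘ D_q ∘ E_{-1/3}) f = (20/9)x^2 + (604/27)x + 1346/27
(4D + Δ) ((E_{4/3})^2 ∘ S_{-1} ∘ D_q ∘ E_{-1/3}) f = (100/9)x^2 + (2780/27)x + 206
∇ (4D + Δ) ((E_{4/3})^2 ∘ S_{-1} ∘ D_q ∘ E_{-1/3}) f = (200/9)x + 2480/27


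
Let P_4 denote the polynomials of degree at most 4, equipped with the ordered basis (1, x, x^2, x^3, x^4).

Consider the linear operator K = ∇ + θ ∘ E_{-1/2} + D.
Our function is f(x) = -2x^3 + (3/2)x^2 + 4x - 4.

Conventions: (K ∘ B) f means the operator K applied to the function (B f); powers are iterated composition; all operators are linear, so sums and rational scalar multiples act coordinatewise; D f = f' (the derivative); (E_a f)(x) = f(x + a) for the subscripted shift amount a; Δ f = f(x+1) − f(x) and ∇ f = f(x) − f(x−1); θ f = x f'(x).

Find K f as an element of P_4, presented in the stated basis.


the result is g(x) = -6x^3 - 3x^2 + 13x + 9/2

∇ f = -6x^2 + 9x + 1/2
E_{-1/2} f = -2x^3 + (9/2)x^2 + x - 43/8
θ E_{-1/2} f = -6x^3 + 9x^2 + x
D f = -6x^2 + 3x + 4
(∇ + θ ∘ E_{-1/2} + D) f = -6x^3 - 3x^2 + 13x + 9/2


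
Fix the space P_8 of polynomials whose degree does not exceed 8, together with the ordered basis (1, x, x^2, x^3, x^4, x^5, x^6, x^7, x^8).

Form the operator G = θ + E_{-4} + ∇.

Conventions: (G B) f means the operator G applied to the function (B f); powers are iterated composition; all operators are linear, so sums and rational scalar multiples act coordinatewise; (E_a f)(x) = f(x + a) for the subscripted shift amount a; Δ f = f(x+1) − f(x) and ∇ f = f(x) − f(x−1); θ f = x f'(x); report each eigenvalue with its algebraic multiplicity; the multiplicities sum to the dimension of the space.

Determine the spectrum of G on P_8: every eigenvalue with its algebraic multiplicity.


image of 1: 1
image of x: 2x - 3
image of x^2: 3x^2 - 6x + 15
image of x^3: 4x^3 - 9x^2 + 45x - 63
image of x^4: 5x^4 - 12x^3 + 90x^2 - 252x + 255
image of x^5: 6x^5 - 15x^4 + 150x^3 - 630x^2 + 1275x - 1023
image of x^6: 7x^6 - 18x^5 + 225x^4 - 1260x^3 + 3825x^2 - 6138x + 4095
image of x^7: 8x^7 - 21x^6 + 315x^5 - 2205x^4 + 8925x^3 - 21483x^2 + 28665x - 16383
image of x^8: 9x^8 - 24x^7 + 420x^6 - 3528x^5 + 17850x^4 - 57288x^3 + 114660x^2 - 131064x + 65535
the matrix is upper triangular; its diagonal is (1, 2, 3, 4, 5, 6, 7, 8, 9)
for a triangular matrix the eigenvalues are the diagonal entries, with algebraic multiplicity their repetition count

λ = 1 (multiplicity 1), λ = 2 (multiplicity 1), λ = 3 (multiplicity 1), λ = 4 (multiplicity 1), λ = 5 (multiplicity 1), λ = 6 (multiplicity 1), λ = 7 (multiplicity 1), λ = 8 (multiplicity 1), λ = 9 (multiplicity 1)


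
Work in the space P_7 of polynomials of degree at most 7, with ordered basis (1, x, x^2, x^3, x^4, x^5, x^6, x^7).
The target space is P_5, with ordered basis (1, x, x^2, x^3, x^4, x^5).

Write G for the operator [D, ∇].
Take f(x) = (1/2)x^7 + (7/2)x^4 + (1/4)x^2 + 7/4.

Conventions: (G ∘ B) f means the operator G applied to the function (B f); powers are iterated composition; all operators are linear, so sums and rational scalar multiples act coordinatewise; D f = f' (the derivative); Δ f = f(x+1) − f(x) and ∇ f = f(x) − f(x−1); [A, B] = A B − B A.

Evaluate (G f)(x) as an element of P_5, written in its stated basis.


the image equals g(x) = 0

∇ f = (7/2)x^6 - (21/2)x^5 + (35/2)x^4 - (7/2)x^3 - (21/2)x^2 + 11x - 13/4
D ∇ f = 21x^5 - (105/2)x^4 + 70x^3 - (21/2)x^2 - 21x + 11
D f = (7/2)x^6 + 14x^3 + (1/2)x
∇ D f = 21x^5 - (105/2)x^4 + 70x^3 - (21/2)x^2 - 21x + 11
[D, ∇] f = 0


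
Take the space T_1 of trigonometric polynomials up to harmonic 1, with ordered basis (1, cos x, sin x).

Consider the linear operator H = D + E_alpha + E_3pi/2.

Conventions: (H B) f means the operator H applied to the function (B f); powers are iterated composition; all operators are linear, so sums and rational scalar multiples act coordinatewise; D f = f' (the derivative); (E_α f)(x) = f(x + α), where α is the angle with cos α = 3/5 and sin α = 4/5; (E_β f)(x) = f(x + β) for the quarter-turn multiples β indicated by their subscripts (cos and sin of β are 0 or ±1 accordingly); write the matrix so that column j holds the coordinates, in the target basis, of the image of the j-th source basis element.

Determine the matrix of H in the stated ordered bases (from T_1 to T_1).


image of 1: 2
image of cos x: (3/5)cos x - (4/5)sin x
image of sin x: (4/5)cos x + (3/5)sin x
each image's coordinates form column j of the matrix

the matrix is [[2, 0, 0]; [0, 3/5, 4/5]; [0, -4/5, 3/5]] (rows listed top to bottom)


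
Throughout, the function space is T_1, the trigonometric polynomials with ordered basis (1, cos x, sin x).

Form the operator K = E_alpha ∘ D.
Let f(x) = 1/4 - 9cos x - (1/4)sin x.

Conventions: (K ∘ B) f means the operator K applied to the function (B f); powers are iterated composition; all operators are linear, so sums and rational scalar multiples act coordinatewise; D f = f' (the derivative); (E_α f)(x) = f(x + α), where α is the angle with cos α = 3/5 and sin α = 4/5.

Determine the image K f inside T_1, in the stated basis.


D f = -(1/4)cos x + 9sin x
E_alpha D f = (141/20)cos x + (28/5)sin x

g(x) = (141/20)cos x + (28/5)sin x


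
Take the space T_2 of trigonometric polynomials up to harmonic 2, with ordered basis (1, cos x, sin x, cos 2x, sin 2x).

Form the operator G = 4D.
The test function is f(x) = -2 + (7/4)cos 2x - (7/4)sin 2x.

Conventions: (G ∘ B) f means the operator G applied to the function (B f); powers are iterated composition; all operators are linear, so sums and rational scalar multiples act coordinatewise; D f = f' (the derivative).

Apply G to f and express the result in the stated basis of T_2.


the result is g(x) = -14cos 2x - 14sin 2x

D f = -(7/2)cos 2x - (7/2)sin 2x
(4D) f = -14cos 2x - 14sin 2x


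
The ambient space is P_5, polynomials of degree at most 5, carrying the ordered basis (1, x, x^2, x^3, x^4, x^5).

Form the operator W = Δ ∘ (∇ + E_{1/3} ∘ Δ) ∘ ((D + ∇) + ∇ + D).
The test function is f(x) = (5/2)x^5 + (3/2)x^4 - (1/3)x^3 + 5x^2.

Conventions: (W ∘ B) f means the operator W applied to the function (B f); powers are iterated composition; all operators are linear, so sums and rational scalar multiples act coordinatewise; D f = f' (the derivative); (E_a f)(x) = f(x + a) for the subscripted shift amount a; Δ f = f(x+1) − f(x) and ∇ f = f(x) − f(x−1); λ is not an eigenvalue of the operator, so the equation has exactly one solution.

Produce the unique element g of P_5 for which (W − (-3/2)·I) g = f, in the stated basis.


the result is g(x) = (5/3)x^5 + x^4 - (2/9)x^3 - 530x^2 - (5152/9)x - 14048/27

write g with unknown coordinates in the stated basis and equate coefficients in (W − (-3/2)·I) g = f
solving from the highest basis element down gives g = (5/3)x^5 + x^4 - (2/9)x^3 - 530x^2 - (5152/9)x - 14048/27
check: W g = 800x^2 + (2576/3)x + 7024/9
so W g − (-3/2)·g = (5/2)x^5 + (3/2)x^4 - (1/3)x^3 + 5x^2 = f ✓


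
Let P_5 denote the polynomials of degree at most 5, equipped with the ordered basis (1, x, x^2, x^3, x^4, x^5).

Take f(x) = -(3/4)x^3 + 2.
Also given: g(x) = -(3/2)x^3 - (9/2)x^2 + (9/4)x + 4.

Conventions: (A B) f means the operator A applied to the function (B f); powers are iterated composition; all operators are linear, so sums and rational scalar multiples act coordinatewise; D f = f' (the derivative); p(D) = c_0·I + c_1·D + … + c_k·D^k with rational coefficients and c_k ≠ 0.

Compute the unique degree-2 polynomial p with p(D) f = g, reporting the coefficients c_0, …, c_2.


D^0 f = -(3/4)x^3 + 2
D^1 f = -(9/4)x^2
D^2 f = -(9/2)x
matching coefficients of g against c_0 f + c_1 Df + … from the top degree down determines the c_i
solution: c_0 = 2, c_1 = 2, c_2 = -1/2

c_0 = 2, c_1 = 2, c_2 = -1/2


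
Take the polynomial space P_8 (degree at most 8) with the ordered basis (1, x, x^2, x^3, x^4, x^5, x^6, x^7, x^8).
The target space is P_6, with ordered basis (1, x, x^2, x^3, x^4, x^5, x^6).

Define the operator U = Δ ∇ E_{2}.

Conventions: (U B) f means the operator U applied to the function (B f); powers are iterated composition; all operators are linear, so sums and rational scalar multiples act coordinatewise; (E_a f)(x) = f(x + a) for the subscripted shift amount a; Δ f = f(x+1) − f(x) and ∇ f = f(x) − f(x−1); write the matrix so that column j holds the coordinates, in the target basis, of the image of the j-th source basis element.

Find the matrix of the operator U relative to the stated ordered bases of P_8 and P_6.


the matrix is [[0, 0, 2, 12, 50, 180, 602, 1932, 6050]; [0, 0, 0, 6, 48, 250, 1080, 4214, 15456]; [0, 0, 0, 0, 12, 120, 750, 3780, 16856]; [0, 0, 0, 0, 0, 20, 240, 1750, 10080]; [0, 0, 0, 0, 0, 0, 30, 420, 3500]; [0, 0, 0, 0, 0, 0, 0, 42, 672]; [0, 0, 0, 0, 0, 0, 0, 0, 56]] (rows listed top to bottom)

image of 1: 0
image of x: 0
image of x^2: 2
image of x^3: 6x + 12
image of x^4: 12x^2 + 48x + 50
image of x^5: 20x^3 + 120x^2 + 250x + 180
image of x^6: 30x^4 + 240x^3 + 750x^2 + 1080x + 602
image of x^7: 42x^5 + 420x^4 + 1750x^3 + 3780x^2 + 4214x + 1932
image of x^8: 56x^6 + 672x^5 + 3500x^4 + 10080x^3 + 16856x^2 + 15456x + 6050
each image's coordinates form column j of the matrix


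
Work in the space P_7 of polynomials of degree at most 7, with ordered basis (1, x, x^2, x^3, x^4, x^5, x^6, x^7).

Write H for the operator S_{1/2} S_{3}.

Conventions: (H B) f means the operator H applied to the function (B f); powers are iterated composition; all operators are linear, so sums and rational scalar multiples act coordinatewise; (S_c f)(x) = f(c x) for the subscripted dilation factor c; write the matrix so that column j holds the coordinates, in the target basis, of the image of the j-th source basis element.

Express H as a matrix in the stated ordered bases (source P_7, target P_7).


the matrix is [[1, 0, 0, 0, 0, 0, 0, 0]; [0, 3/2, 0, 0, 0, 0, 0, 0]; [0, 0, 9/4, 0, 0, 0, 0, 0]; [0, 0, 0, 27/8, 0, 0, 0, 0]; [0, 0, 0, 0, 81/16, 0, 0, 0]; [0, 0, 0, 0, 0, 243/32, 0, 0]; [0, 0, 0, 0, 0, 0, 729/64, 0]; [0, 0, 0, 0, 0, 0, 0, 2187/128]] (rows listed top to bottom)

image of 1: 1
image of x: (3/2)x
image of x^2: (9/4)x^2
image of x^3: (27/8)x^3
image of x^4: (81/16)x^4
image of x^5: (243/32)x^5
image of x^6: (729/64)x^6
image of x^7: (2187/128)x^7
each image's coordinates form column j of the matrix


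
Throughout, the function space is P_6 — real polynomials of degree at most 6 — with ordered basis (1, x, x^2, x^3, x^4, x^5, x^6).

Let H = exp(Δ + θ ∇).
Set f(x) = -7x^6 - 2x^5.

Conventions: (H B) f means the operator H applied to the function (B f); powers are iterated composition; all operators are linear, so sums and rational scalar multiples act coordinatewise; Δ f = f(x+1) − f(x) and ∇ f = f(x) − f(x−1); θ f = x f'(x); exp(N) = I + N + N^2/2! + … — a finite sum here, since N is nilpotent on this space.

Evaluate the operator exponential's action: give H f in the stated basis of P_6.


order-1 term: -252x^5 + 265x^4 - 520x^3 + 45x^2 - 84x - 9
order-2 term: -3150x^4 + 4640x^3 - 6915x^2 + 1150x - 273
order-3 term: -16800x^3 + 20220x^2 - 17620x - 1425
order-4 term: -37800x^2 + 20220x - 3550
order-5 term: -30240x - 3516
order-6 term: -5040
the series for exp(Δ + θ ∇) f terminates at order 6
exp(Δ + θ ∇) f = -7x^6 - 254x^5 - 2885x^4 - 12680x^3 - 24450x^2 - 26574x - 13813

the image equals g(x) = -7x^6 - 254x^5 - 2885x^4 - 12680x^3 - 24450x^2 - 26574x - 13813


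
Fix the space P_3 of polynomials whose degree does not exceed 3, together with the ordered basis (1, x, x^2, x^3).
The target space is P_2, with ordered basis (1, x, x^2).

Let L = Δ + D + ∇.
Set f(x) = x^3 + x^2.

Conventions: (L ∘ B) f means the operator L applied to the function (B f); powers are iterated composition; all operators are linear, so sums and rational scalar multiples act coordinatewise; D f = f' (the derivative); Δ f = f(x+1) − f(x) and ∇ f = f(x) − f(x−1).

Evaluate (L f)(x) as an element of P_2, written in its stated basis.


the image equals g(x) = 9x^2 + 6x + 2

Δ f = 3x^2 + 5x + 2
D f = 3x^2 + 2x
∇ f = 3x^2 - x
(Δ + D + ∇) f = 9x^2 + 6x + 2


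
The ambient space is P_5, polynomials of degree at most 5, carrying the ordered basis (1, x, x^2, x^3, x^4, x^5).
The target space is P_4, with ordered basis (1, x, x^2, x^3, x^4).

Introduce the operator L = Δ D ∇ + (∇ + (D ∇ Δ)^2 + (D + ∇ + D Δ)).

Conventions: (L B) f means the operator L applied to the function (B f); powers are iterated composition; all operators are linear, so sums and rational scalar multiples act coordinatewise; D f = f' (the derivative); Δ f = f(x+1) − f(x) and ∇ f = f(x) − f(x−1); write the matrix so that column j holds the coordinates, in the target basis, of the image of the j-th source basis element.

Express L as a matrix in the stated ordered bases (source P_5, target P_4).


the matrix is [[0, 3, 0, 11, 2, 17]; [0, 0, 6, 0, 44, 10]; [0, 0, 0, 9, 0, 110]; [0, 0, 0, 0, 12, 0]; [0, 0, 0, 0, 0, 15]] (rows listed top to bottom)

image of 1: 0
image of x: 3
image of x^2: 6x
image of x^3: 9x^2 + 11
image of x^4: 12x^3 + 44x + 2
image of x^5: 15x^4 + 110x^2 + 10x + 17
each image's coordinates form column j of the matrix


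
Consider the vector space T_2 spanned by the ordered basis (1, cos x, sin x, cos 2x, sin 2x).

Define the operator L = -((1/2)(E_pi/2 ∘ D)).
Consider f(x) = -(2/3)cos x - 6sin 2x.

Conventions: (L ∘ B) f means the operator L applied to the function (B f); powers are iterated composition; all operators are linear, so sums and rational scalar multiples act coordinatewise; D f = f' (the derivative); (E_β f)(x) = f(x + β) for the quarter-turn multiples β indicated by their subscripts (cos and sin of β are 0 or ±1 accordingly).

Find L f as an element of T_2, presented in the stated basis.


D f = (2/3)sin x - 12cos 2x
E_pi/2 D f = (2/3)cos x + 12cos 2x
((1/2)(E_pi/2 ∘ D)) f = (1/3)cos x + 6cos 2x
(-((1/2)(E_pi/2 ∘ D))) f = -(1/3)cos x - 6cos 2x

g(x) = -(1/3)cos x - 6cos 2x


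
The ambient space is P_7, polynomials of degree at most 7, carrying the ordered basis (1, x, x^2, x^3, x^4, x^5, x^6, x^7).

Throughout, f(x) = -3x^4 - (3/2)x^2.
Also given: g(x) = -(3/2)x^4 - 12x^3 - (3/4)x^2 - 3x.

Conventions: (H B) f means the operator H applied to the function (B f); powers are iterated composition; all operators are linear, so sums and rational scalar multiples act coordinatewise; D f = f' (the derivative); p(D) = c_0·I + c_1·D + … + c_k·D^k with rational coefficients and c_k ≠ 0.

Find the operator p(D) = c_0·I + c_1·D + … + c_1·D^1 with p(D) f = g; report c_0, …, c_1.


D^0 f = -3x^4 - (3/2)x^2
D^1 f = -12x^3 - 3x
matching coefficients of g against c_0 f + c_1 Df + … from the top degree down determines the c_i
solution: c_0 = 1/2, c_1 = 1

p(D) = (1/2)·I + D, i.e. c_0 = 1/2, c_1 = 1


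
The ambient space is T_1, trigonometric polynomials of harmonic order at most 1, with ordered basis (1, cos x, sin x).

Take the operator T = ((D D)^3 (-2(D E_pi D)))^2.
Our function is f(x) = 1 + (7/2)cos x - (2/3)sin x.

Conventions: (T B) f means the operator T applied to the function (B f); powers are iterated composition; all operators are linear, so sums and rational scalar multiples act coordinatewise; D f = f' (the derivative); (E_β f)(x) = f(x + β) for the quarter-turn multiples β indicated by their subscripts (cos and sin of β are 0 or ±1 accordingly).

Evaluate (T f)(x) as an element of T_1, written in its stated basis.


D f = -(2/3)cos x - (7/2)sin x
E_pi D f = (2/3)cos x + (7/2)sin x
D E_pi D f = (7/2)cos x - (2/3)sin x
(-2(D E_pi D)) f = -7cos x + (4/3)sin x
D (-2(D E_pi D)) f = (4/3)cos x + 7sin x
D D (-2(D E_pi D)) f = 7cos x - (4/3)sin x
D (D D) (-2(D E_pi D)) f = -(4/3)cos x - 7sin x
D D (D D) (-2(D E_pi D)) f = -7cos x + (4/3)sin x
D (D D) (D D) (-2(D E_pi D)) f = (4/3)cos x + 7sin x
D D (D D) (D D) (-2(D E_pi D)) f = 7cos x - (4/3)sin x
D ((D D)^3 (-2(D E_pi D))) f = -(4/3)cos x - 7sin x
E_pi D ((D D)^3 (-2(D E_pi D))) f = (4/3)cos x + 7sin x
D E_pi D ((D D)^3 (-2(D E_pi D))) f = 7cos x - (4/3)sin x
(-2(D E_pi D)) ((D D)^3 (-2(D E_pi D))) f = -14cos x + (8/3)sin x
D (-2(D E_pi D)) ((D D)^3 (-2(D E_pi D))) f = (8/3)cos x + 14sin x
D D (-2(D E_pi D)) ((D D)^3 (-2(D E_pi D))) f = 14cos x - (8/3)sin x
D (D D) (-2(D E_pi D)) ((D D)^3 (-2(D E_pi D))) f = -(8/3)cos x - 14sin x
D D (D D) (-2(D E_pi D)) ((D D)^3 (-2(D E_pi D))) f = -14cos x + (8/3)sin x
D (D D) (D D) (-2(D E_pi D)) ((D D)^3 (-2(D E_pi D))) f = (8/3)cos x + 14sin x
D D (D D) (D D) (-2(D E_pi D)) ((D D)^3 (-2(D E_pi D))) f = 14cos x - (8/3)sin x

g(x) = 14cos x - (8/3)sin x


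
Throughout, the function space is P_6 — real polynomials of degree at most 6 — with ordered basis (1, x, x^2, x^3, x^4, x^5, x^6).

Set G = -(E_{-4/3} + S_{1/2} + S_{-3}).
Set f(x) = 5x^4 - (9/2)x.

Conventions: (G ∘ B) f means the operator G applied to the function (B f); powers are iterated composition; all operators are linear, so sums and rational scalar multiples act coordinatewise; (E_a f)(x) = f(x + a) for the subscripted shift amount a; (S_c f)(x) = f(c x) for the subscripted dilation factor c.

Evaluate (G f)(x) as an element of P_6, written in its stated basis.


E_{-4/3} f = 5x^4 - (80/3)x^3 + (160/3)x^2 - (2803/54)x + 1766/81
S_{1/2} f = (5/16)x^4 - (9/4)x
S_{-3} f = 405x^4 + (27/2)x
(E_{-4/3} + S_{1/2} + S_{-3}) f = (6565/16)x^4 - (80/3)x^3 + (160/3)x^2 - (4391/108)x + 1766/81
(-(E_{-4/3} + S_{1/2} + S_{-3})) f = -(6565/16)x^4 + (80/3)x^3 - (160/3)x^2 + (4391/108)x - 1766/81

the result is g(x) = -(6565/16)x^4 + (80/3)x^3 - (160/3)x^2 + (4391/108)x - 1766/81


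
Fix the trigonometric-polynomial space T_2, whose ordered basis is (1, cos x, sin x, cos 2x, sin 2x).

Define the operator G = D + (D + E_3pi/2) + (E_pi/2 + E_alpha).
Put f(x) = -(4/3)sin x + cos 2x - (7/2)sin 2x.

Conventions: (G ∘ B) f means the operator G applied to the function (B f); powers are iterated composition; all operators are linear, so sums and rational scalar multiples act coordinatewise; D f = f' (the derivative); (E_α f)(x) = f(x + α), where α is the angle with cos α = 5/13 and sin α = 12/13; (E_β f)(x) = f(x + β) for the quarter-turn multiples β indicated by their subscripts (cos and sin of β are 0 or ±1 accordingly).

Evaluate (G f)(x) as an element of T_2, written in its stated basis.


the image equals g(x) = -(152/39)cos x - (20/39)sin x - (3243/169)cos 2x + (1607/338)sin 2x

D f = -(4/3)cos x - 7cos 2x - 2sin 2x
D f = -(4/3)cos x - 7cos 2x - 2sin 2x
E_3pi/2 f = (4/3)cos x - cos 2x + (7/2)sin 2x
(D + E_3pi/2) f = -8cos 2x + (3/2)sin 2x
E_pi/2 f = -(4/3)cos x - cos 2x + (7/2)sin 2x
E_alpha f = -(16/13)cos x - (20/39)sin x - (539/169)cos 2x + (593/338)sin 2x
(E_pi/2 + E_alpha) f = -(100/39)cos x - (20/39)sin x - (708/169)cos 2x + (888/169)sin 2x
(D + (D + E_3pi/2) + (E_pi/2 + E_alpha)) f = -(152/39)cos x - (20/39)sin x - (3243/169)cos 2x + (1607/338)sin 2x


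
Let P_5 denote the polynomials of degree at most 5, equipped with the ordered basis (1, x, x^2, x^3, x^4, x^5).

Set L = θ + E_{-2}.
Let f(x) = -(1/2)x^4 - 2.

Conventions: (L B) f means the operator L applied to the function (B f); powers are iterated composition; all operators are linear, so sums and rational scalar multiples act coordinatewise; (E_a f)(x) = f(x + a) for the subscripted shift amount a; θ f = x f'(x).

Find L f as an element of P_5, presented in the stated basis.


θ f = -2x^4
E_{-2} f = -(1/2)x^4 + 4x^3 - 12x^2 + 16x - 10
(θ + E_{-2}) f = -(5/2)x^4 + 4x^3 - 12x^2 + 16x - 10

the image equals g(x) = -(5/2)x^4 + 4x^3 - 12x^2 + 16x - 10


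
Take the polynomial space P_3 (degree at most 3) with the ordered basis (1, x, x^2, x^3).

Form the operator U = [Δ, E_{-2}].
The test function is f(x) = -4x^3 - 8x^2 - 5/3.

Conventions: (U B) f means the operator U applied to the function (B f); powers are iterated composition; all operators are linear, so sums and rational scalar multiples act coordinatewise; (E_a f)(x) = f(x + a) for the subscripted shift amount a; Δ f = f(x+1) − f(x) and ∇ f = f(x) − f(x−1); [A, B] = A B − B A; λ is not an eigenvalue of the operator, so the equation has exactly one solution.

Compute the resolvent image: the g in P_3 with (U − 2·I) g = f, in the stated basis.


write g with unknown coordinates in the stated basis and equate coefficients in (U − 2·I) g = f
solving from the highest basis element down gives g = 2x^3 + 4x^2 + 5/6
check: U g = 0
so U g − 2·g = -4x^3 - 8x^2 - 5/3 = f ✓

the result is g(x) = 2x^3 + 4x^2 + 5/6


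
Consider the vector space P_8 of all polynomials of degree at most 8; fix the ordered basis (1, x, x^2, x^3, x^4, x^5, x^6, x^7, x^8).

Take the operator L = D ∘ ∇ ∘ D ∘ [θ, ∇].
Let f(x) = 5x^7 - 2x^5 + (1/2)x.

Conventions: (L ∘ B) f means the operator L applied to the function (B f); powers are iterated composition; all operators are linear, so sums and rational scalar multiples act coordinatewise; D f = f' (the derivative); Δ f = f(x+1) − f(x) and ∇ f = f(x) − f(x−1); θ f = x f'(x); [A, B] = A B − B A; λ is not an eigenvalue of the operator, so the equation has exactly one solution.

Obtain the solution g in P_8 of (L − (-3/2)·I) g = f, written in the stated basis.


write g with unknown coordinates in the stated basis and equate coefficients in (L − (-3/2)·I) g = f
solving from the highest basis element down gives g = (10/3)x^7 - (4/3)x^5 + (5600/3)x^3 - 8400x^2 + (38881/3)x - 6840
check: L g = -2800x^3 + 12600x^2 - 19440x + 10260
so L g − (-3/2)·g = 5x^7 - 2x^5 + (1/2)x = f ✓

the image equals g(x) = (10/3)x^7 - (4/3)x^5 + (5600/3)x^3 - 8400x^2 + (38881/3)x - 6840


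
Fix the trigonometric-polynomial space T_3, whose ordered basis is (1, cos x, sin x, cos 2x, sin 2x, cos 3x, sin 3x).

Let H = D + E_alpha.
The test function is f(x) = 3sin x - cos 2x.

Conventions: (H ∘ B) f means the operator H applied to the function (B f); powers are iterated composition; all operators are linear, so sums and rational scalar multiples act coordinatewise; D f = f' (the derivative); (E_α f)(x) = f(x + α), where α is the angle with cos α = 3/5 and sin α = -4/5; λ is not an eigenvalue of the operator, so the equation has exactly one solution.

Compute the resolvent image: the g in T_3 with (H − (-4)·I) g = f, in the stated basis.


write g with unknown coordinates in the stated basis and equate coefficients in (H − (-4)·I) g = f
solving from the highest basis element down gives g = -(3/106)cos x + (69/106)sin x - (93/373)cos 2x - (26/373)sin 2x
check: H g = (6/53)cos x + (21/53)sin x - (1/373)cos 2x + (104/373)sin 2x
so H g − (-4)·g = 3sin x - cos 2x = f ✓

the result is g(x) = -(3/106)cos x + (69/106)sin x - (93/373)cos 2x - (26/373)sin 2x


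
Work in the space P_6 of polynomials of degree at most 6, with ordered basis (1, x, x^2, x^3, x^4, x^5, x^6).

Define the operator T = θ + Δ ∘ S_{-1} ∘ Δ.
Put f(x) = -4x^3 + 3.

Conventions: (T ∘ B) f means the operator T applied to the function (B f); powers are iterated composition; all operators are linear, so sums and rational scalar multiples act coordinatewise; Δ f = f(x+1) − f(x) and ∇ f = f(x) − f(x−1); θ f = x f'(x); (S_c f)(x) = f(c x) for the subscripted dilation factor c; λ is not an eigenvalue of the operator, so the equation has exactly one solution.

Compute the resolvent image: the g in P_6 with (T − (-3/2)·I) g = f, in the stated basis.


the result is g(x) = -(8/9)x^3 + (32/15)x + 2

write g with unknown coordinates in the stated basis and equate coefficients in (T − (-3/2)·I) g = f
solving from the highest basis element down gives g = -(8/9)x^3 + (32/15)x + 2
check: T g = -(8/3)x^3 - (16/5)x
so T g − (-3/2)·g = -4x^3 + 3 = f ✓


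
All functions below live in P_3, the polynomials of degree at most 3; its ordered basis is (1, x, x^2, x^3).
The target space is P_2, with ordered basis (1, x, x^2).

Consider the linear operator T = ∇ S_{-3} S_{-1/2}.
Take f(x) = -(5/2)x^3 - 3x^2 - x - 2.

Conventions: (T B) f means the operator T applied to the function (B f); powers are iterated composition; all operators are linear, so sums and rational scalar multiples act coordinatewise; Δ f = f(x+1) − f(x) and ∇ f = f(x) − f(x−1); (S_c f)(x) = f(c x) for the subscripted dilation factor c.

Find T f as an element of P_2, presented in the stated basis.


the image equals g(x) = -(405/16)x^2 + (189/16)x - 51/16

S_{-1/2} f = (5/16)x^3 - (3/4)x^2 + (1/2)x - 2
S_{-3} S_{-1/2} f = -(135/16)x^3 - (27/4)x^2 - (3/2)x - 2
∇ (S_{-3} S_{-1/2}) f = -(405/16)x^2 + (189/16)x - 51/16


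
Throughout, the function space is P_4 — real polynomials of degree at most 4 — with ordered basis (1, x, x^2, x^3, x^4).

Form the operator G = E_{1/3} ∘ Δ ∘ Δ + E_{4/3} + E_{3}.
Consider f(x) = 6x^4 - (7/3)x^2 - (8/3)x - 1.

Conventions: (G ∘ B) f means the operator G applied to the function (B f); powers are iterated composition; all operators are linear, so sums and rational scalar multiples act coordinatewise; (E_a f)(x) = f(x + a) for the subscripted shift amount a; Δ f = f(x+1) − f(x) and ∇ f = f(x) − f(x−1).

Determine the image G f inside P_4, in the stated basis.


Δ f = 24x^3 + 36x^2 + (58/3)x + 1
Δ Δ f = 72x^2 + 144x + 238/3
E_{1/3} Δ Δ f = 72x^2 + 192x + 406/3
E_{4/3} f = 6x^4 + 32x^3 + (185/3)x^2 + 48x + 277/27
E_{3} f = 6x^4 + 72x^3 + (965/3)x^2 + (1894/3)x + 456
(E_{1/3} ∘ Δ ∘ Δ + E_{4/3} + E_{3}) f = 12x^4 + 104x^3 + (1366/3)x^2 + (2614/3)x + 16243/27

g(x) = 12x^4 + 104x^3 + (1366/3)x^2 + (2614/3)x + 16243/27


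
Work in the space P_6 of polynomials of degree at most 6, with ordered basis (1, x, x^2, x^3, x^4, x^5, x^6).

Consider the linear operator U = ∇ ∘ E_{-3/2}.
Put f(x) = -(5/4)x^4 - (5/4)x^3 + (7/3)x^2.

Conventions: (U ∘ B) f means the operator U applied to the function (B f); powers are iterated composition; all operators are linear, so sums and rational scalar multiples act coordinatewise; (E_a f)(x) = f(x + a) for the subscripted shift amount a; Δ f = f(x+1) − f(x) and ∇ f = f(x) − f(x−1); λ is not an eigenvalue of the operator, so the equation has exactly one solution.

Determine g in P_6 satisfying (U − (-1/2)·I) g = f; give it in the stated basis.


g(x) = -(5/2)x^4 + (35/2)x^3 - (661/3)x^2 + (4639/3)x - 65449/12

write g with unknown coordinates in the stated basis and equate coefficients in (U − (-1/2)·I) g = f
solving from the highest basis element down gives g = -(5/2)x^4 + (35/2)x^3 - (661/3)x^2 + (4639/3)x - 65449/12
check: U g = -10x^3 + (225/2)x^2 - (4639/6)x + 65449/24
so U g − (-1/2)·g = -(5/4)x^4 - (5/4)x^3 + (7/3)x^2 = f ✓


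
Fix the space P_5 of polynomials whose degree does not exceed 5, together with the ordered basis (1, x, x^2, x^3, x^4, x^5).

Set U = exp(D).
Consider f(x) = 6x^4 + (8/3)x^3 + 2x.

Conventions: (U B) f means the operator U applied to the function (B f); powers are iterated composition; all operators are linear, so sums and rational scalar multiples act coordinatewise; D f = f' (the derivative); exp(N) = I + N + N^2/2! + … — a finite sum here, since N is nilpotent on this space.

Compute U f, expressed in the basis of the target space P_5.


g(x) = 6x^4 + (80/3)x^3 + 44x^2 + 34x + 32/3

order-1 term: 24x^3 + 8x^2 + 2
order-2 term: 36x^2 + 8x
order-3 term: 24x + 8/3
order-4 term: 6
the series for exp(D) f terminates at order 4
exp(D) f = 6x^4 + (80/3)x^3 + 44x^2 + 34x + 32/3


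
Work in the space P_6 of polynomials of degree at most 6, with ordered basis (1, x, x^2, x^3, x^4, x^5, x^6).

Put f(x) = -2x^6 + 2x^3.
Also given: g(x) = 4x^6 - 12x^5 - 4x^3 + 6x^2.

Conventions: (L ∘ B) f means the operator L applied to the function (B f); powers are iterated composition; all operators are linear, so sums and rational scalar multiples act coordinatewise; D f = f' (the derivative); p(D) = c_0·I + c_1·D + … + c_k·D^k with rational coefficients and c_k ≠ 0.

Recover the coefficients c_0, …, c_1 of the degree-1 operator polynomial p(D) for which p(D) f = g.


D^0 f = -2x^6 + 2x^3
D^1 f = -12x^5 + 6x^2
matching coefficients of g against c_0 f + c_1 Df + … from the top degree down determines the c_i
solution: c_0 = -2, c_1 = 1

p(D) = -2·I + D, i.e. c_0 = -2, c_1 = 1


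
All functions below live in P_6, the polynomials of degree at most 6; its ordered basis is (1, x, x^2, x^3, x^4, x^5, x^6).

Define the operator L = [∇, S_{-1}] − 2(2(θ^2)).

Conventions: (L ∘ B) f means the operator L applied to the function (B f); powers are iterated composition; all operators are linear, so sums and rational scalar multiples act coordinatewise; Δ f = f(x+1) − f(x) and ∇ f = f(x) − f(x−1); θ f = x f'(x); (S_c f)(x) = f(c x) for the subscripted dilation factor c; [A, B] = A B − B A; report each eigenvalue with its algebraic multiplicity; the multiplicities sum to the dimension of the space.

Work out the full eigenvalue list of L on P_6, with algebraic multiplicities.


image of 1: 0
image of x: -4x - 2
image of x^2: -16x^2 + 4x
image of x^3: -36x^3 - 6x^2 - 2
image of x^4: -64x^4 + 8x^3 + 8x
image of x^5: -100x^5 - 10x^4 - 20x^2 - 2
image of x^6: -144x^6 + 12x^5 + 40x^3 + 12x
the matrix is upper triangular; its diagonal is (0, -4, -16, -36, -64, -100, -144)
for a triangular matrix the eigenvalues are the diagonal entries, with algebraic multiplicity their repetition count

λ = -144 (multiplicity 1), λ = -100 (multiplicity 1), λ = -64 (multiplicity 1), λ = -36 (multiplicity 1), λ = -16 (multiplicity 1), λ = -4 (multiplicity 1), λ = 0 (multiplicity 1)


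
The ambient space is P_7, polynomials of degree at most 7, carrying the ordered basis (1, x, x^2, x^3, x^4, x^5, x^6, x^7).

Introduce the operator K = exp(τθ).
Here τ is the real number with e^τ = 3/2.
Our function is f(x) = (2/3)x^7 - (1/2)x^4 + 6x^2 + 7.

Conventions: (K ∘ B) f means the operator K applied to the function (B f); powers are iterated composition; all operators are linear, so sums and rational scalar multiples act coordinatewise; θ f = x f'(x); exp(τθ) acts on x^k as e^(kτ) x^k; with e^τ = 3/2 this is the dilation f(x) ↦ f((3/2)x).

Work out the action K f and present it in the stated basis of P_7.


the image equals g(x) = (729/64)x^7 - (81/32)x^4 + (27/2)x^2 + 7

exp(τθ) x^k = e^(kτ) x^k; with e^τ = 3/2 this sends x^k to (3/2)^k x^k
x^2 ↦ 9/4 x^2
x^4 ↦ 81/16 x^4
x^7 ↦ 2187/128 x^7
applying this coordinatewise to f: exp(τθ) f = (729/64)x^7 - (81/32)x^4 + (27/2)x^2 + 7


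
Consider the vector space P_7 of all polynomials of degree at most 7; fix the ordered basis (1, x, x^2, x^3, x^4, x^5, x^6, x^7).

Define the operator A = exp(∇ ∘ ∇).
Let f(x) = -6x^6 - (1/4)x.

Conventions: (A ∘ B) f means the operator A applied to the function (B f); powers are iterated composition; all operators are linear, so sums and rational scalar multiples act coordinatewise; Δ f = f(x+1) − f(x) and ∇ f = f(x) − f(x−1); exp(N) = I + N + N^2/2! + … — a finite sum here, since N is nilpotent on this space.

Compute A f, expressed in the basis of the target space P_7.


order-1 term: -180x^4 + 720x^3 - 1260x^2 + 1080x - 372
order-2 term: -1080x^2 + 4320x - 4680
order-3 term: -720
the series for exp(∇ ∘ ∇) f terminates at order 3
exp(∇ ∘ ∇) f = -6x^6 - 180x^4 + 720x^3 - 2340x^2 + (21599/4)x - 5772

the image equals g(x) = -6x^6 - 180x^4 + 720x^3 - 2340x^2 + (21599/4)x - 5772


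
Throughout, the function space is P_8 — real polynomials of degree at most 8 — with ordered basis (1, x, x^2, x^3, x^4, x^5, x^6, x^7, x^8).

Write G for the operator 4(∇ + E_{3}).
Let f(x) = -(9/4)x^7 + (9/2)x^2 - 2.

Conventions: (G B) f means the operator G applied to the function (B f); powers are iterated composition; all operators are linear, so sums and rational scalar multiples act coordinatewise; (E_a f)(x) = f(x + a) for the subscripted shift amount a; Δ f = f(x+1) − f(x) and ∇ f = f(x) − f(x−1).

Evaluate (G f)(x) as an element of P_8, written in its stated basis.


the result is g(x) = -9x^7 - 252x^6 - 1512x^5 - 8820x^4 - 25200x^3 - 46098x^2 - 45720x - 19556

∇ f = -(63/4)x^6 + (189/4)x^5 - (315/4)x^4 + (315/4)x^3 - (189/4)x^2 + (99/4)x - 27/4
E_{3} f = -(9/4)x^7 - (189/4)x^6 - (1701/4)x^5 - (8505/4)x^4 - (25515/4)x^3 - (45909/4)x^2 - (45819/4)x - 19529/4
(∇ + E_{3}) f = -(9/4)x^7 - 63x^6 - 378x^5 - 2205x^4 - 6300x^3 - (23049/2)x^2 - 11430x - 4889
(4(∇ + E_{3})) f = -9x^7 - 252x^6 - 1512x^5 - 8820x^4 - 25200x^3 - 46098x^2 - 45720x - 19556


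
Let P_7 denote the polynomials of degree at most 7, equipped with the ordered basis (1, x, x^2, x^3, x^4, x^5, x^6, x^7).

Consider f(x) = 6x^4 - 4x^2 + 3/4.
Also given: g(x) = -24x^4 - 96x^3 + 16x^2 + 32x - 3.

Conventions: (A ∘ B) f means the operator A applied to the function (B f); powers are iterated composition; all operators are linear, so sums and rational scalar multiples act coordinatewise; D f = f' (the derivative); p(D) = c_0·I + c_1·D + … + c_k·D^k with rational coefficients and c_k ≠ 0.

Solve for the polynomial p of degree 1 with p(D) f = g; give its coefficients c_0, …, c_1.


c_0 = -4, c_1 = -4

D^0 f = 6x^4 - 4x^2 + 3/4
D^1 f = 24x^3 - 8x
matching coefficients of g against c_0 f + c_1 Df + … from the top degree down determines the c_i
solution: c_0 = -4, c_1 = -4


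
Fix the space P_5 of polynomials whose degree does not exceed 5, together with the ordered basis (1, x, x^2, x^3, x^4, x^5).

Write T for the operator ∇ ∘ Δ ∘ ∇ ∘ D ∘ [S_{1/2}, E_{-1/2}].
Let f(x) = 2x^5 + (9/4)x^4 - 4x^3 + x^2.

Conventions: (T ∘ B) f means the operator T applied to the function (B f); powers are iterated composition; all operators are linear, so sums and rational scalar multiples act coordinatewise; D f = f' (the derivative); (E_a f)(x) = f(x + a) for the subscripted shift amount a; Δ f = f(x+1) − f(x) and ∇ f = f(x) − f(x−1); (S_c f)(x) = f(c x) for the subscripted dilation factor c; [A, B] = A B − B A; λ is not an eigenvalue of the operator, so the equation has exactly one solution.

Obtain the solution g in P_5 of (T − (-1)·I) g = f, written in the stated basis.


write g with unknown coordinates in the stated basis and equate coefficients in (T − (-1)·I) g = f
solving from the highest basis element down gives g = 2x^5 + (9/4)x^4 - 4x^3 + x^2 + 15/4
check: T g = -15/4
so T g − (-1)·g = 2x^5 + (9/4)x^4 - 4x^3 + x^2 = f ✓

the image equals g(x) = 2x^5 + (9/4)x^4 - 4x^3 + x^2 + 15/4
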